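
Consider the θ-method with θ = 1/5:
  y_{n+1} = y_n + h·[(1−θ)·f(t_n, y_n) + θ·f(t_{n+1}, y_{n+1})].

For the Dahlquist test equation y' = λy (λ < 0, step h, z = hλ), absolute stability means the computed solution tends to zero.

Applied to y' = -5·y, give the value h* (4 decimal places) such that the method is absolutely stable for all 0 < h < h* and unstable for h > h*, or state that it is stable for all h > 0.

On y'=λy, z=hλ:
  y_{n+1} = y_n + z·[4/5·y_n + 1/5·y_{n+1}] ⇒ (1 − 1/5z)y_{n+1} = (1 + 4/5z)y_n
  R(z) = (1 + 4/5z)/(1 − 1/5z).

Need |R(x)|<1, x<0.
x=-0.76: |R|=0.3403
R=−1: 1+4/5x = −1+1/5x ⇒ -3/5x=2 ⇒ x=2/(-3/5)=-3.3333
Confirm numerically:
  x=-2.698: |R|=0.75240 <1
  x=-2.621: |R|=0.71959 <1
  x=-2.560: |R|=0.69312 <1
  x=-3.887: |R|=1.18690 >1
  x=-3.387: |R|=1.01920 >1
Stable set (-3.3333, 0).

(-3.3333,0); λ=-5 ⇒ h* = (10/3)/5 = 0.6667.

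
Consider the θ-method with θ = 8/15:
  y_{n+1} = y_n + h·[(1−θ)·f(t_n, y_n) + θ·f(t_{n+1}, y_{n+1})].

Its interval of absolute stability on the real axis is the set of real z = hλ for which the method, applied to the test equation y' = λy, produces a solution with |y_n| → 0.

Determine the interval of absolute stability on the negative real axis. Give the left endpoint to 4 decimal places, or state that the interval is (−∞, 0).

unbounded; (−∞, 0).

With y'=λy (z=hλ):
  y_{n+1} = y_n + z·[7/15·y_n + 8/15·y_{n+1}] ⇒ (1 − 8/15z)y_{n+1} = (1 + 7/15z)y_n
  so R(z) = (1 + 7/15z)/(1 − 8/15z).

Find x<0 with |R(x)|<1.
x=-0.59: |R|=0.5512
x=-2: |R|=0.0323
x=-10: |R|=0.5789
x=-100: |R|=0.8405
θ=8/15≥1/2 ⇒ |1+7/15x|<|1−8/15x| ∀x<0 ⇒ stable on all of ℝ⁻.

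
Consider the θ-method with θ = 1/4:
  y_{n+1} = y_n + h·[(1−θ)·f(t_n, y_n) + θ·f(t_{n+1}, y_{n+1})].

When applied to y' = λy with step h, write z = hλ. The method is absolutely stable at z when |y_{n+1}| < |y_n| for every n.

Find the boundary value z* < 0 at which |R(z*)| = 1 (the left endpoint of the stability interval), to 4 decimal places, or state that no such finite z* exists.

Set f=λy, z=hλ:
  y_{n+1} = y_n + z·[3/4·y_n + 1/4·y_{n+1}] ⇒ (1 − 1/4z)y_{n+1} = (1 + 3/4z)y_n
  so R(z) = (1 + 3/4z)/(1 − 1/4z).

Find x<0 with |R(x)|<1.
x=-1.76: |R|=0.2222
R=−1: 1+3/4x = −1+1/4x ⇒ -1/2x=2 ⇒ x=2/(-1/2)=-4.0000
Confirm numerically:
  x=-3.829: |R|=0.95632 <1
  x=-3.144: |R|=0.76036 <1
  x=-2.638: |R|=0.58964 <1
  x=-2.133: |R|=0.39116 <1
  x=-4.544: |R|=1.12734 >1
  x=-4.471: |R|=1.11120 >1
  x=-4.056: |R|=1.01390 >1
Stable set (-4.0000, 0).

z* = -4.0000.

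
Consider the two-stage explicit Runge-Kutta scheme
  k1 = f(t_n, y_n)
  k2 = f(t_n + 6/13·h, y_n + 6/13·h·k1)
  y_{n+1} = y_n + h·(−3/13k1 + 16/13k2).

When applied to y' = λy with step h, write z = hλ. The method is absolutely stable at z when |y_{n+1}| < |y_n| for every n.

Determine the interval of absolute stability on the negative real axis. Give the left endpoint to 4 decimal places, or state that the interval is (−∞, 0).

z∈(-1.7604,0).

Test eqn y'=λy, z=hλ:
  k1=λy_n ⇒ h·k1=z·y_n;  k2=λ(1+6/13z)y_n ⇒ h·k2=z(1+6/13z)y_n
  y_{n+1}/y_n = 1 − 3/13z + 16/13z(1+6/13z) = 1 + z + 96/169z²
  ⇒ R(z) = 1 + z + 96/169z².

Solve |R(x)|<1 on ℝ⁻.
x=-1.7: |R|=0.9417
R=1: x+96/169x²=0 ⇒ x=−169/96=-1.7604; min R=1−1/(4·96/169)=0.5599>−1
Confirm numerically:
  x=-1.607: |R|=0.85995 <1
  x=-1.057: |R|=0.57765 <1
  x=-0.841: |R|=0.56077 <1
  x=-1.955: |R|=1.21609 >1
  x=-1.880: |R|=1.12771 >1
  x=-1.791: |R|=1.03111 >1
So |R|<1 on (-1.7604, 0).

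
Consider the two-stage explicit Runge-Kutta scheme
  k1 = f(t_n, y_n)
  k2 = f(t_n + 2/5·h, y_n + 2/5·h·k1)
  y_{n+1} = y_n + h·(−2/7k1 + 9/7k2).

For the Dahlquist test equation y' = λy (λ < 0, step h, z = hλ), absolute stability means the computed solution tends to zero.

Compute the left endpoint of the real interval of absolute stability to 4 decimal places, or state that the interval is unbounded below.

Set f=λy, z=hλ:
  k1=λy_n ⇒ h·k1=z·y_n;  k2=λ(1+2/5z)y_n ⇒ h·k2=z(1+2/5z)y_n
  y_{n+1}/y_n = 1 − 2/7z + 9/7z(1+2/5z) = 1 + z + 18/35z²
  R(z) = 1 + z + 18/35z².

Solve |R(x)|<1 on ℝ⁻.
x=-1.63: |R|=0.7364
R=1: x+18/35x²=0 ⇒ x=−35/18=-1.9444; min R=1−1/(4·18/35)=0.5139>−1
Confirm numerically:
  x=-1.243: |R|=0.55160 <1
  x=-1.014: |R|=0.51479 <1
  x=-0.888: |R|=0.51754 <1
  x=-0.854: |R|=0.52108 <1
  x=-2.451: |R|=1.63852 >1
  x=-2.410: |R|=1.57702 >1
  x=-2.333: |R|=1.46620 >1
Interval (-1.9444, 0).

left endpoint -1.9444.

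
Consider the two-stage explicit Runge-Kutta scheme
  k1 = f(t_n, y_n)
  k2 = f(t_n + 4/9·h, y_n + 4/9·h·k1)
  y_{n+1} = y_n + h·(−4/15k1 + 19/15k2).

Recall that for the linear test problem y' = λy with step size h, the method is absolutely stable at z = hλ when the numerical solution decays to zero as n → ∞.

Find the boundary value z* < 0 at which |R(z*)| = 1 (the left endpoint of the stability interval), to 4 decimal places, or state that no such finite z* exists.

Set f=λy, z=hλ:
  k1=λy_n ⇒ h·k1=z·y_n;  k2=λ(1+4/9z)y_n ⇒ h·k2=z(1+4/9z)y_n
  y_{n+1}/y_n = 1 − 4/15z + 19/15z(1+4/9z) = 1 + z + 76/135z²
  so R(z) = 1 + z + 76/135z².

Need |R(x)|<1, x<0.
x=-1.63: |R|=0.8657
R=1: x+76/135x²=0 ⇒ x=−135/76=-1.7763; min R=1−1/(4·76/135)=0.5559>−1
Confirm numerically:
  x=-1.400: |R|=0.70341 <1
  x=-1.364: |R|=0.68339 <1
  x=-1.039: |R|=0.56873 <1
  x=-0.960: |R|=0.55883 <1
  x=-2.335: |R|=1.73440 >1
  x=-2.068: |R|=1.33958 >1
Interval (-1.7763, 0).

left endpoint -1.7763.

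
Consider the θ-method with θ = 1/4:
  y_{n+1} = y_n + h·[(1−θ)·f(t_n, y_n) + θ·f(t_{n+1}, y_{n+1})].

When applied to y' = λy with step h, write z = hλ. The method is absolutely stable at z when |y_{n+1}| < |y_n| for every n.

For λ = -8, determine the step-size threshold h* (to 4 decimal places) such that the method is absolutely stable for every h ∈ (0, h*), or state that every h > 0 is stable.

(-4.0000,0); λ=-8 ⇒ h* = (4)/8 = 0.5000.

Set f=λy, z=hλ:
  y_{n+1} = y_n + z·[3/4·y_n + 1/4·y_{n+1}] ⇒ (1 − 1/4z)y_{n+1} = (1 + 3/4z)y_n
  so R(z) = (1 + 3/4z)/(1 − 1/4z).

Solve |R(x)|<1 on ℝ⁻.
x=-1.67: |R|=0.1781
R=−1: 1+3/4x = −1+1/4x ⇒ -1/2x=2 ⇒ x=2/(-1/2)=-4.0000
Confirm numerically:
  x=-2.155: |R|=0.40049 <1
  x=-1.904: |R|=0.28997 <1
  x=-1.761: |R|=0.22270 <1
  x=-4.286: |R|=1.06903 >1
  x=-4.225: |R|=1.05471 >1
  x=-4.194: |R|=1.04735 >1
Interval (-4.0000, 0).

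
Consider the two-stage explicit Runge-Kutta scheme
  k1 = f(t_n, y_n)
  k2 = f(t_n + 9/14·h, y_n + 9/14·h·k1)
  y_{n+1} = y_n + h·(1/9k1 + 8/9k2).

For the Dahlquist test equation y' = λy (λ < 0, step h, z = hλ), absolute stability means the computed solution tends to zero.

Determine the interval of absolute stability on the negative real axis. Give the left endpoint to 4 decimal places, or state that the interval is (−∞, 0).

Set f=λy, z=hλ:
  k1=λy_n ⇒ h·k1=z·y_n;  k2=λ(1+9/14z)y_n ⇒ h·k2=z(1+9/14z)y_n
  y_{n+1}/y_n = 1 + 1/9z + 8/9z(1+9/14z) = 1 + z + 4/7z²
  so R(z) = 1 + z + 4/7z².

Solve |R(x)|<1 on ℝ⁻.
x=-1.52: |R|=0.8002
R=1: x+4/7x²=0 ⇒ x=−7/4=-1.7500; min R=1−1/(4·4/7)=0.5625>−1
Confirm numerically:
  x=-1.383: |R|=0.70997 <1
  x=-1.003: |R|=0.57186 <1
  x=-0.872: |R|=0.56251 <1
  x=-2.344: |R|=1.79562 >1
  x=-2.074: |R|=1.38399 >1
  x=-1.961: |R|=1.23644 >1
Stable set (-1.7500, 0).

z∈(-1.7500,0).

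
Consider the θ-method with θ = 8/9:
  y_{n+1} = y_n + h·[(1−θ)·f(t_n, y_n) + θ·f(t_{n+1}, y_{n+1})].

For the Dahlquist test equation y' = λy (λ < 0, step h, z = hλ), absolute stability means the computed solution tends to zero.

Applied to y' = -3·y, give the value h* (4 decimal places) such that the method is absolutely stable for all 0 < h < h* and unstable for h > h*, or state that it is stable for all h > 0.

(−∞, 0) — no finite endpoint. Any h>0 works for λ=-3.

Test eqn y'=λy, z=hλ:
  y_{n+1} = y_n + z·[1/9·y_n + 8/9·y_{n+1}] ⇒ (1 − 8/9z)y_{n+1} = (1 + 1/9z)y_n
  R(z) = (1 + 1/9z)/(1 − 8/9z).

Find x<0 with |R(x)|<1.
x=-0.41: |R|=0.6995
x=-2: |R|=0.2800
x=-10: |R|=0.0112
x=-100: |R|=0.1125
θ=8/9≥1/2 ⇒ |1+1/9x|<|1−8/9x| ∀x<0 ⇒ unbounded interval.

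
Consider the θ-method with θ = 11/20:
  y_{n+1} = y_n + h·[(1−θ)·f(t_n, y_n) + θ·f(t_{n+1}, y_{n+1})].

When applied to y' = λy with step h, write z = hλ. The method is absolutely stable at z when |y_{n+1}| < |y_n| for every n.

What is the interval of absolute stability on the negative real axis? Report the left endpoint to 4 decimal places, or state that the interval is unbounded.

(−∞, 0) — no finite endpoint.

On y'=λy, z=hλ:
  y_{n+1} = y_n + z·[9/20·y_n + 11/20·y_{n+1}] ⇒ (1 − 11/20z)y_{n+1} = (1 + 9/20z)y_n
  Hence R(z) = (1 + 9/20z)/(1 − 11/20z).

Solve |R(x)|<1 on ℝ⁻.
x=-1.11: |R|=0.3108
x=-2: |R|=0.0476
x=-10: |R|=0.5385
x=-100: |R|=0.7857
θ=11/20≥1/2 ⇒ |1+9/20x|<|1−11/20x| ∀x<0 ⇒ stable on all of ℝ⁻.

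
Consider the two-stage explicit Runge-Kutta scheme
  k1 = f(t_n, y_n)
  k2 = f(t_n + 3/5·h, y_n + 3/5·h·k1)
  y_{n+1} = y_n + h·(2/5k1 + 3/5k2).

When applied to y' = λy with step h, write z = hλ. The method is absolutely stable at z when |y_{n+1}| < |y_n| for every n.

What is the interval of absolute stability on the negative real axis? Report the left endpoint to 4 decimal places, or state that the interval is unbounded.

(-2.7778, 0).

Set f=λy, z=hλ:
  k1=λy_n ⇒ h·k1=z·y_n;  k2=λ(1+3/5z)y_n ⇒ h·k2=z(1+3/5z)y_n
  y_{n+1}/y_n = 1 + 2/5z + 3/5z(1+3/5z) = 1 + z + 9/25z²
  ⇒ R(z) = 1 + z + 9/25z².

Boundary: |R(x)|=1, x<0.
x=-1.12: |R|=0.3316
R=1: x+9/25x²=0 ⇒ x=−25/9=-2.7778; min R=1−1/(4·9/25)=0.3056>−1
Confirm numerically:
  x=-2.575: |R|=0.81203 <1
  x=-2.377: |R|=0.65705 <1
  x=-1.502: |R|=0.31016 <1
  x=-1.226: |R|=0.31511 <1
  x=-3.290: |R|=1.60668 >1
  x=-3.086: |R|=1.34242 >1
  x=-2.925: |R|=1.15502 >1
Interval (-2.7778, 0).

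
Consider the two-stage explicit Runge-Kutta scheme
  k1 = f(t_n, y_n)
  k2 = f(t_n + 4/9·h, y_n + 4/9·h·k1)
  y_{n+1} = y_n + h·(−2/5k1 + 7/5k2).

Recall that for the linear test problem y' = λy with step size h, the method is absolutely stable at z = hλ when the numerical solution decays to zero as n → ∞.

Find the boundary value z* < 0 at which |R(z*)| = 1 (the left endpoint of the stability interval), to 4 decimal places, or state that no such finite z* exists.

On y'=λy, z=hλ:
  k1=λy_n ⇒ h·k1=z·y_n;  k2=λ(1+4/9z)y_n ⇒ h·k2=z(1+4/9z)y_n
  y_{n+1}/y_n = 1 − 2/5z + 7/5z(1+4/9z) = 1 + z + 28/45z²
  R(z) = 1 + z + 28/45z².

Boundary: |R(x)|=1, x<0.
x=-0.66: |R|=0.6110
R=1: x+28/45x²=0 ⇒ x=−45/28=-1.6071; min R=1−1/(4·28/45)=0.5982>−1
Confirm numerically:
  x=-1.544: |R|=0.93934 <1
  x=-1.396: |R|=0.81660 <1
  x=-1.206: |R|=0.69898 <1
  x=-0.808: |R|=0.59823 <1
  x=-2.189: |R|=1.79252 >1
  x=-1.741: |R|=1.14501 >1
So |R|<1 on (-1.6071, 0).

left endpoint -1.6071.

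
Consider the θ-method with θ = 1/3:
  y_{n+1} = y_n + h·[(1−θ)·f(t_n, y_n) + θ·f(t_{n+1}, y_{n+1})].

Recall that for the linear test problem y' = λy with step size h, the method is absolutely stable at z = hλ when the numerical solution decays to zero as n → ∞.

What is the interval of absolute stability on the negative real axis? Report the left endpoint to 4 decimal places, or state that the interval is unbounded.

z∈(-6.0000,0).

On y'=λy, z=hλ:
  y_{n+1} = y_n + z·[2/3·y_n + 1/3·y_{n+1}] ⇒ (1 − 1/3z)y_{n+1} = (1 + 2/3z)y_n
  R(z) = (1 + 2/3z)/(1 − 1/3z).

Solve |R(x)|<1 on ℝ⁻.
x=-0.86: |R|=0.3316
R=−1: 1+2/3x = −1+1/3x ⇒ -1/3x=2 ⇒ x=2/(-1/3)=-6.0000
Confirm numerically:
  x=-4.453: |R|=0.79243 <1
  x=-3.388: |R|=0.59111 <1
  x=-2.749: |R|=0.43451 <1
  x=-6.245: |R|=1.02650 >1
  x=-6.161: |R|=1.01757 >1
So |R|<1 on (-6.0000, 0).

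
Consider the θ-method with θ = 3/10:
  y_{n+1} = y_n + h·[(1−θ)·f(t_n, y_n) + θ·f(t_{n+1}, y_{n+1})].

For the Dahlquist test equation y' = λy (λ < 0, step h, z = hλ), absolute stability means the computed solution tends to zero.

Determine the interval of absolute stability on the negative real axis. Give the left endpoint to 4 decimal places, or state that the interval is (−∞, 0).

z∈(-5.0000,0).

Test eqn y'=λy, z=hλ:
  y_{n+1} = y_n + z·[7/10·y_n + 3/10·y_{n+1}] ⇒ (1 − 3/10z)y_{n+1} = (1 + 7/10z)y_n
  R(z) = (1 + 7/10z)/(1 − 3/10z).

Solve |R(x)|<1 on ℝ⁻.
x=-1.21: |R|=0.1123
R=−1: 1+7/10x = −1+3/10x ⇒ -2/5x=2 ⇒ x=2/(-2/5)=-5.0000
Confirm numerically:
  x=-4.370: |R|=0.89096 <1
  x=-4.191: |R|=0.85664 <1
  x=-2.731: |R|=0.50113 <1
  x=-5.207: |R|=1.03232 >1
  x=-5.081: |R|=1.01284 >1
  x=-5.078: |R|=1.01236 >1
So |R|<1 on (-5.0000, 0).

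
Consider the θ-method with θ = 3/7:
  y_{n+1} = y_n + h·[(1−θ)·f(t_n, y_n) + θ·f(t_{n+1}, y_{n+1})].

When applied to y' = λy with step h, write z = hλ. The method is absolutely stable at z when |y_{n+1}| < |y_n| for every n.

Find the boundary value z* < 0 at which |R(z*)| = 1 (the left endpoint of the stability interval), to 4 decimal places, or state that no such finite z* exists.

left endpoint -14.0000.

On y'=λy, z=hλ:
  y_{n+1} = y_n + z·[4/7·y_n + 3/7·y_{n+1}] ⇒ (1 − 3/7z)y_{n+1} = (1 + 4/7z)y_n
  ⇒ R(z) = (1 + 4/7z)/(1 − 3/7z).

Find x<0 with |R(x)|<1.
x=-0.91: |R|=0.3453
R=−1: 1+4/7x = −1+3/7x ⇒ -1/7x=2 ⇒ x=2/(-1/7)=-14.0000
Confirm numerically:
  x=-12.897: |R|=0.97586 <1
  x=-12.207: |R|=0.95890 <1
  x=-9.237: |R|=0.86278 <1
  x=-7.295: |R|=0.76787 <1
  x=-14.355: |R|=1.00709 >1
  x=-14.276: |R|=1.00554 >1
  x=-14.156: |R|=1.00315 >1
Interval (-14.0000, 0).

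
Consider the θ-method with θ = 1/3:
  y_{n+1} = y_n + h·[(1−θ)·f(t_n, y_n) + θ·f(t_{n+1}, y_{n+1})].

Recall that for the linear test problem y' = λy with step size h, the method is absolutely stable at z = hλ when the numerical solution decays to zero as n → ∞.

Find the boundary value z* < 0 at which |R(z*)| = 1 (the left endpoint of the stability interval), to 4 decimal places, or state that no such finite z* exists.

Test eqn y'=λy, z=hλ:
  y_{n+1} = y_n + z·[2/3·y_n + 1/3·y_{n+1}] ⇒ (1 − 1/3z)y_{n+1} = (1 + 2/3z)y_n
  ⇒ R(z) = (1 + 2/3z)/(1 − 1/3z).

Find x<0 with |R(x)|<1.
x=-1.02: |R|=0.2388
R=−1: 1+2/3x = −1+1/3x ⇒ -1/3x=2 ⇒ x=2/(-1/3)=-6.0000
Confirm numerically:
  x=-4.055: |R|=0.72431 <1
  x=-3.614: |R|=0.63925 <1
  x=-2.742: |R|=0.43260 <1
  x=-6.298: |R|=1.03205 >1
  x=-6.190: |R|=1.02067 >1
Stable set (-6.0000, 0).

z* = -6.0000.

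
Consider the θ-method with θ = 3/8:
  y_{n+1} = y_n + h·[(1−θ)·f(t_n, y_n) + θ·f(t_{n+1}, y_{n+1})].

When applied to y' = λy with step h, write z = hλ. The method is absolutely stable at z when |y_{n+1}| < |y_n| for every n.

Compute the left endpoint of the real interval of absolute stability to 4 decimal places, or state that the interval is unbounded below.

z* = -8.0000.

Test eqn y'=λy, z=hλ:
  y_{n+1} = y_n + z·[5/8·y_n + 3/8·y_{n+1}] ⇒ (1 − 3/8z)y_{n+1} = (1 + 5/8z)y_n
  R(z) = (1 + 5/8z)/(1 − 3/8z).

Solve |R(x)|<1 on ℝ⁻.
x=-0.93: |R|=0.3105
R=−1: 1+5/8x = −1+3/8x ⇒ -1/4x=2 ⇒ x=2/(-1/4)=-8.0000
Confirm numerically:
  x=-5.448: |R|=0.79034 <1
  x=-4.696: |R|=0.70083 <1
  x=-4.532: |R|=0.67883 <1
  x=-4.182: |R|=0.62835 <1
  x=-8.259: |R|=1.01580 >1
  x=-8.212: |R|=1.01299 >1
  x=-8.077: |R|=1.00478 >1
Interval (-8.0000, 0).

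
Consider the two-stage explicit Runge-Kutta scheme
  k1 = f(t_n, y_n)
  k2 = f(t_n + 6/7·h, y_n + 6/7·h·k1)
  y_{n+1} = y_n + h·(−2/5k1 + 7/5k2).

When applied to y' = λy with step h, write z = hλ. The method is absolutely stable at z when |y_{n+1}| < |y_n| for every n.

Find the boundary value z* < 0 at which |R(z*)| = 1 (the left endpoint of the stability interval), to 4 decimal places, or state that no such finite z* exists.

left endpoint -0.8333.

Test eqn y'=λy, z=hλ:
  k1=λy_n ⇒ h·k1=z·y_n;  k2=λ(1+6/7z)y_n ⇒ h·k2=z(1+6/7z)y_n
  y_{n+1}/y_n = 1 − 2/5z + 7/5z(1+6/7z) = 1 + z + 6/5z²
  Hence R(z) = 1 + z + 6/5z².

Find x<0 with |R(x)|<1.
x=-1.09: |R|=1.3357
R=1: x+6/5x²=0 ⇒ x=−5/6=-0.8333; min R=1−1/(4·6/5)=0.7917>−1
Confirm numerically:
  x=-0.626: |R|=0.84425 <1
  x=-0.521: |R|=0.80473 <1
  x=-0.501: |R|=0.80020 <1
  x=-1.277: |R|=1.67987 >1
  x=-1.101: |R|=1.35364 >1
So |R|<1 on (-0.8333, 0).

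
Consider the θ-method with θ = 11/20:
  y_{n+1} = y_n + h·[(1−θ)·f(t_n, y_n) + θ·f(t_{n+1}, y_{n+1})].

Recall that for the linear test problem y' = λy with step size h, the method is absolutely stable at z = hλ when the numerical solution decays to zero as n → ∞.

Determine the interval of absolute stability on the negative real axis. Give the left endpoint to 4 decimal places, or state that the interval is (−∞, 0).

(−∞, 0) — no finite endpoint.

On y'=λy, z=hλ:
  y_{n+1} = y_n + z·[9/20·y_n + 11/20·y_{n+1}] ⇒ (1 − 11/20z)y_{n+1} = (1 + 9/20z)y_n
  Hence R(z) = (1 + 9/20z)/(1 − 11/20z).

Find x<0 with |R(x)|<1.
x=-1.43: |R|=0.1996
x=-2: |R|=0.0476
x=-10: |R|=0.5385
x=-100: |R|=0.7857
θ=11/20≥1/2 ⇒ |1+9/20x|<|1−11/20x| ∀x<0 ⇒ interval (−∞,0).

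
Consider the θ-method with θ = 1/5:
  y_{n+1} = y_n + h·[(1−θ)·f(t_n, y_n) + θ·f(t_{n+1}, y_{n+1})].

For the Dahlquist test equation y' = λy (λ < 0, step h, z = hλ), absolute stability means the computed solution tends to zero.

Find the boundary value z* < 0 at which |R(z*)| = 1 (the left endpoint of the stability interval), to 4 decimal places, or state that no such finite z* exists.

left endpoint -3.3333.

Test eqn y'=λy, z=hλ:
  y_{n+1} = y_n + z·[4/5·y_n + 1/5·y_{n+1}] ⇒ (1 − 1/5z)y_{n+1} = (1 + 4/5z)y_n
  Hence R(z) = (1 + 4/5z)/(1 − 1/5z).

Need |R(x)|<1, x<0.
x=-1.29: |R|=0.0254
R=−1: 1+4/5x = −1+1/5x ⇒ -3/5x=2 ⇒ x=2/(-3/5)=-3.3333
Confirm numerically:
  x=-2.874: |R|=0.82499 <1
  x=-1.912: |R|=0.38310 <1
  x=-1.605: |R|=0.21499 <1
  x=-3.585: |R|=1.08794 >1
  x=-3.553: |R|=1.07705 >1
So |R|<1 on (-3.3333, 0).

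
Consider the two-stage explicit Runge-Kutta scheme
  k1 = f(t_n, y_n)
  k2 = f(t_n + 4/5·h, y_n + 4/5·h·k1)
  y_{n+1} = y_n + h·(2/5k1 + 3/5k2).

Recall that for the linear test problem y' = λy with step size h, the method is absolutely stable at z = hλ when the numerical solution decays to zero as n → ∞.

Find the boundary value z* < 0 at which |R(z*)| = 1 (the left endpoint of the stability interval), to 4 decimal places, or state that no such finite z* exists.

Test eqn y'=λy, z=hλ:
  k1=λy_n ⇒ h·k1=z·y_n;  k2=λ(1+4/5z)y_n ⇒ h·k2=z(1+4/5z)y_n
  y_{n+1}/y_n = 1 + 2/5z + 3/5z(1+4/5z) = 1 + z + 12/25z²
  Hence R(z) = 1 + z + 12/25z².

Find x<0 with |R(x)|<1.
x=-0.97: |R|=0.4816
R=1: x+12/25x²=0 ⇒ x=−25/12=-2.0833; min R=1−1/(4·12/25)=0.4792>−1
Confirm numerically:
  x=-1.543: |R|=0.59981 <1
  x=-1.475: |R|=0.56930 <1
  x=-0.975: |R|=0.48130 <1
  x=-0.869: |R|=0.49348 <1
  x=-2.492: |R|=1.48883 >1
  x=-2.110: |R|=1.02701 >1
So |R|<1 on (-2.0833, 0).

z* = -2.0833.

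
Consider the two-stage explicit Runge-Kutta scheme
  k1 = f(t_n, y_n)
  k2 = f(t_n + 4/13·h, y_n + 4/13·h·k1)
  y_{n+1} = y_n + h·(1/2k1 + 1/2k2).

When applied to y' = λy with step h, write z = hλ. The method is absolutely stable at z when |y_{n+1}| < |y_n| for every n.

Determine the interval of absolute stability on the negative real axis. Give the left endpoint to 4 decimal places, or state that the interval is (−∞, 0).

(-6.5000, 0).

Test eqn y'=λy, z=hλ:
  k1=λy_n ⇒ h·k1=z·y_n;  k2=λ(1+4/13z)y_n ⇒ h·k2=z(1+4/13z)y_n
  y_{n+1}/y_n = 1 + 1/2z + 1/2z(1+4/13z) = 1 + z + 2/13z²
  so R(z) = 1 + z + 2/13z².

Boundary: |R(x)|=1, x<0.
x=-0.57: |R|=0.4800
R=1: x+2/13x²=0 ⇒ x=−13/2=-6.5000; min R=1−1/(4·2/13)=-0.6250>−1
Confirm numerically:
  x=-6.164: |R|=0.68137 <1
  x=-6.108: |R|=0.63164 <1
  x=-4.272: |R|=0.46431 <1
  x=-6.875: |R|=1.39663 >1
  x=-6.746: |R|=1.25531 >1
  x=-6.559: |R|=1.05954 >1
Interval (-6.5000, 0).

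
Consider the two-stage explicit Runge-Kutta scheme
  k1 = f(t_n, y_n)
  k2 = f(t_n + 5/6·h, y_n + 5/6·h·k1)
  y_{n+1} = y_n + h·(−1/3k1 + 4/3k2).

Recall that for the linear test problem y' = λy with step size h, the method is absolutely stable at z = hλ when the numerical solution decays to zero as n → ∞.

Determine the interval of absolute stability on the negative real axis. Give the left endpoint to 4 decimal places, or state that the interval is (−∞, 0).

Set f=λy, z=hλ:
  k1=λy_n ⇒ h·k1=z·y_n;  k2=λ(1+5/6z)y_n ⇒ h·k2=z(1+5/6z)y_n
  y_{n+1}/y_n = 1 − 1/3z + 4/3z(1+5/6z) = 1 + z + 10/9z²
  so R(z) = 1 + z + 10/9z².

Need |R(x)|<1, x<0.
x=-0.52: |R|=0.7804
R=1: x+10/9x²=0 ⇒ x=−9/10=-0.9000; min R=1−1/(4·10/9)=0.7750>−1
Confirm numerically:
  x=-0.709: |R|=0.84953 <1
  x=-0.682: |R|=0.83480 <1
  x=-0.513: |R|=0.77941 <1
  x=-1.392: |R|=1.76096 >1
  x=-1.243: |R|=1.47372 >1
  x=-1.107: |R|=1.25461 >1
So |R|<1 on (-0.9000, 0).

(-0.9000, 0).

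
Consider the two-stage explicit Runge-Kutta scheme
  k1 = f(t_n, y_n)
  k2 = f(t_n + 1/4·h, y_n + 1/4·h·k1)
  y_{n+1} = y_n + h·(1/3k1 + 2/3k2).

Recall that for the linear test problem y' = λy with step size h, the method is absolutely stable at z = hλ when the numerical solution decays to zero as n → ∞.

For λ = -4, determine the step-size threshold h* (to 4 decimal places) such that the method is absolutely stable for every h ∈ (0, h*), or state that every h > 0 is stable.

(-6.0000,0); λ=-4 ⇒ h* = (6)/4 = 1.5000.

With y'=λy (z=hλ):
  k1=λy_n ⇒ h·k1=z·y_n;  k2=λ(1+1/4z)y_n ⇒ h·k2=z(1+1/4z)y_n
  y_{n+1}/y_n = 1 + 1/3z + 2/3z(1+1/4z) = 1 + z + 1/6z²
  Hence R(z) = 1 + z + 1/6z².

Need |R(x)|<1, x<0.
x=-1.79: |R|=0.2560
R=1: x+1/6x²=0 ⇒ x=−6=-6.0000; min R=1−1/(4·1/6)=-0.5000>−1
Confirm numerically:
  x=-4.699: |R|=0.01890 <1
  x=-4.656: |R|=0.04294 <1
  x=-3.917: |R|=0.35985 <1
  x=-2.789: |R|=0.49258 <1
  x=-6.384: |R|=1.40858 >1
  x=-6.332: |R|=1.35037 >1
  x=-6.197: |R|=1.20347 >1
Stable set (-6.0000, 0).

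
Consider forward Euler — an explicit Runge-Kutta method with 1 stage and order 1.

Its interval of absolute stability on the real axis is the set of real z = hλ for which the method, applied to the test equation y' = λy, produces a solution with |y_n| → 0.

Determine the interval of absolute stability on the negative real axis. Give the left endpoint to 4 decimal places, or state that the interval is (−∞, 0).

(-2.0000, 0).

Set f=λy, z=hλ:
  order 1, 1-stage ⇒ R(z)=1+z
  (e.g. R(-1.14)=-0.14000, |R|=0.14000)

Solve |R(x)|<1 on ℝ⁻.
x=-1.14: |R|=0.1400
|R(-1.94)|=0.9400 |R(-1.48)|=0.4800 |R(-1.39)|=0.3900
Bisect:
  x_lo=-2.3766 |R|=1.3766  x_hi=-0.2951 |R|=0.7049
  mid=-1.33586 |R|=0.33586 →hi
  mid=-1.85624 |R|=0.85624 →hi
  mid=-2.11644 |R|=1.11644 →lo
  mid=-1.98634 |R|=0.98634 →hi
  mid=-2.05139 |R|=1.05139 →lo
  mid=-2.01887 |R|=1.01887 →lo
  mid=-2.00260 |R|=1.00260 →lo
  mid=-1.99447 |R|=0.99447 →hi
  ...
  [-2.00006,-1.99993] ⇒ x*=-2.0000
Interval (-2.0000, 0).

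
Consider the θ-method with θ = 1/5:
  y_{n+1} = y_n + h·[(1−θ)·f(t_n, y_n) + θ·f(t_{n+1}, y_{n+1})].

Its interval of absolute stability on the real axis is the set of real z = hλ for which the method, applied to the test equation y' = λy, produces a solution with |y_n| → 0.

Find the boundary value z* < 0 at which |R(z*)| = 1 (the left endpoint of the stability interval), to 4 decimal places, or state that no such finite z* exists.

left endpoint -3.3333.

With y'=λy (z=hλ):
  y_{n+1} = y_n + z·[4/5·y_n + 1/5·y_{n+1}] ⇒ (1 − 1/5z)y_{n+1} = (1 + 4/5z)y_n
  Hence R(z) = (1 + 4/5z)/(1 − 1/5z).

Find x<0 with |R(x)|<1.
x=-0.5: |R|=0.5455
R=−1: 1+4/5x = −1+1/5x ⇒ -3/5x=2 ⇒ x=2/(-3/5)=-3.3333
Confirm numerically:
  x=-3.299: |R|=0.98759 <1
  x=-1.492: |R|=0.14911 <1
  x=-1.477: |R|=0.14019 <1
  x=-3.908: |R|=1.19353 >1
  x=-3.882: |R|=1.18532 >1
  x=-3.735: |R|=1.13795 >1
Stable set (-3.3333, 0).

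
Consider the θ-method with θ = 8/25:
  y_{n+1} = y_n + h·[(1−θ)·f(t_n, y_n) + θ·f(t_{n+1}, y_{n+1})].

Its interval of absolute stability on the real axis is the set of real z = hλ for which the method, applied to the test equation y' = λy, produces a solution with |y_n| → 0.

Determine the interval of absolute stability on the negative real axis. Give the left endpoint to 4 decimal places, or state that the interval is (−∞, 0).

Set f=λy, z=hλ:
  y_{n+1} = y_n + z·[17/25·y_n + 8/25·y_{n+1}] ⇒ (1 − 8/25z)y_{n+1} = (1 + 17/25z)y_n
  so R(z) = (1 + 17/25z)/(1 − 8/25z).

Solve |R(x)|<1 on ℝ⁻.
x=-1.19: |R|=0.1382
R=−1: 1+17/25x = −1+8/25x ⇒ -9/25x=2 ⇒ x=2/(-9/25)=-5.5556
Confirm numerically:
  x=-4.813: |R|=0.89476 <1
  x=-4.157: |R|=0.78394 <1
  x=-3.268: |R|=0.59745 <1
  x=-3.200: |R|=0.58103 <1
  x=-5.859: |R|=1.03800 >1
  x=-5.760: |R|=1.02589 >1
  x=-5.728: |R|=1.02191 >1
Stable set (-5.5556, 0).

(-5.5556, 0).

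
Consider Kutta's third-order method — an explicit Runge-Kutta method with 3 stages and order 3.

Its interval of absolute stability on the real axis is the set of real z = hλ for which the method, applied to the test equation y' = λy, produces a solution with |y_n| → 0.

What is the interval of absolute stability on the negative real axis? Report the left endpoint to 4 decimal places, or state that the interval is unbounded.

(-2.5127, 0).

On y'=λy, z=hλ:
  order 3, 3-stage ⇒ R(z)=1+z+z^2/2+z^3/6
  (e.g. R(-1.61)=-0.00950, |R|=0.00950)

Need |R(x)|<1, x<0.
x=-1.61: |R|=0.0095
|R(-2.73)|=1.3946 |R(-2.58)|=1.1141 |R(-1.4)|=0.1227
Bisect:
  x_lo=-3.0499 |R|=2.1272  x_hi=-0.1618 |R|=0.8506
  mid=-1.60586 |R|=0.00666 →hi
  mid=-2.32787 |R|=0.72083 →hi
  mid=-2.68888 |R|=1.31398 →lo
  mid=-2.50838 |R|=0.99283 →hi
  mid=-2.59863 |R|=1.14690 →lo
  mid=-2.55350 |R|=1.06828 →lo
  mid=-2.53094 |R|=1.03017 →lo
  mid=-2.51966 |R|=1.01141 →lo
  ...
  [-2.51279,-2.51261] ⇒ x*=-2.5127
Interval (-2.5127, 0).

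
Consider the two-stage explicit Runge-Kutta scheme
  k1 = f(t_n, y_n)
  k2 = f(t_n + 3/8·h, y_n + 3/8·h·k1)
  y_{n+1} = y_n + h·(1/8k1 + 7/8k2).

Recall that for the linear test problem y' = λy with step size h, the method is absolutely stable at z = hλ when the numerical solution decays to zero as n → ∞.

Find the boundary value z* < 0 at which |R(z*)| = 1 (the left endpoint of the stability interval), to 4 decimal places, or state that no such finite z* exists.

z* = -3.0476.

On y'=λy, z=hλ:
  k1=λy_n ⇒ h·k1=z·y_n;  k2=λ(1+3/8z)y_n ⇒ h·k2=z(1+3/8z)y_n
  y_{n+1}/y_n = 1 + 1/8z + 7/8z(1+3/8z) = 1 + z + 21/64z²
  Hence R(z) = 1 + z + 21/64z².

Find x<0 with |R(x)|<1.
x=-0.72: |R|=0.4501
R=1: x+21/64x²=0 ⇒ x=−64/21=-3.0476; min R=1−1/(4·21/64)=0.2381>−1
Confirm numerically:
  x=-2.981: |R|=0.93484 <1
  x=-2.953: |R|=0.90832 <1
  x=-1.671: |R|=0.24520 <1
  x=-1.385: |R|=0.24442 <1
  x=-3.605: |R|=1.65932 >1
  x=-3.576: |R|=1.61999 >1
So |R|<1 on (-3.0476, 0).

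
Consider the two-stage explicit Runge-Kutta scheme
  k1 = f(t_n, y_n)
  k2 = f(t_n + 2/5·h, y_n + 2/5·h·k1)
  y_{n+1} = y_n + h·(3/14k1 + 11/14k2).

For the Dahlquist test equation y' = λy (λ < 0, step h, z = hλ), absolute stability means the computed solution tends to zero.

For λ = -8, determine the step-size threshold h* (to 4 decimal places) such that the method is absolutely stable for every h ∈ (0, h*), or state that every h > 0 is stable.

(-3.1818,0); λ=-8 ⇒ h* = (35/11)/8 = 0.3977.

Test eqn y'=λy, z=hλ:
  k1=λy_n ⇒ h·k1=z·y_n;  k2=λ(1+2/5z)y_n ⇒ h·k2=z(1+2/5z)y_n
  y_{n+1}/y_n = 1 + 3/14z + 11/14z(1+2/5z) = 1 + z + 11/35z²
  so R(z) = 1 + z + 11/35z².

Need |R(x)|<1, x<0.
x=-1.72: |R|=0.2098
R=1: x+11/35x²=0 ⇒ x=−35/11=-3.1818; min R=1−1/(4·11/35)=0.2045>−1
Confirm numerically:
  x=-2.882: |R|=0.72843 <1
  x=-2.736: |R|=0.61665 <1
  x=-2.475: |R|=0.45020 <1
  x=-3.459: |R|=1.30133 >1
  x=-3.247: |R|=1.06652 >1
So |R|<1 on (-3.1818, 0).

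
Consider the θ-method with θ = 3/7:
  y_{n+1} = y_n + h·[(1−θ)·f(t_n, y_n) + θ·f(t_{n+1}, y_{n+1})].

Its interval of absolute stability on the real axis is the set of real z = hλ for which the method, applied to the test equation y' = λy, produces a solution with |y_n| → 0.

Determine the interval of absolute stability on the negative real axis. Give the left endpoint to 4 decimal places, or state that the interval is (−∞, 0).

z∈(-14.0000,0).

Set f=λy, z=hλ:
  y_{n+1} = y_n + z·[4/7·y_n + 3/7·y_{n+1}] ⇒ (1 − 3/7z)y_{n+1} = (1 + 4/7z)y_n
  Hence R(z) = (1 + 4/7z)/(1 − 3/7z).

Solve |R(x)|<1 on ℝ⁻.
x=-0.64: |R|=0.4978
R=−1: 1+4/7x = −1+3/7x ⇒ -1/7x=2 ⇒ x=2/(-1/7)=-14.0000
Confirm numerically:
  x=-13.173: |R|=0.98222 <1
  x=-12.317: |R|=0.96171 <1
  x=-11.345: |R|=0.93530 <1
  x=-7.282: |R|=0.76711 <1
  x=-14.355: |R|=1.00709 >1
  x=-14.057: |R|=1.00116 >1
Stable set (-14.0000, 0).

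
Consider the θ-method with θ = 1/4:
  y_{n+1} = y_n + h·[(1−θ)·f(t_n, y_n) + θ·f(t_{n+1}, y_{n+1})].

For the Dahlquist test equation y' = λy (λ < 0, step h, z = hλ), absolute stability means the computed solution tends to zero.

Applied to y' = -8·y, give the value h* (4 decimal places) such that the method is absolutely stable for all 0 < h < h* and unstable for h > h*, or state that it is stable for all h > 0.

(-4.0000,0); λ=-8 ⇒ h* = (4)/8 = 0.5000.

On y'=λy, z=hλ:
  y_{n+1} = y_n + z·[3/4·y_n + 1/4·y_{n+1}] ⇒ (1 − 1/4z)y_{n+1} = (1 + 3/4z)y_n
  R(z) = (1 + 3/4z)/(1 − 1/4z).

Solve |R(x)|<1 on ℝ⁻.
x=-0.65: |R|=0.4409
R=−1: 1+3/4x = −1+1/4x ⇒ -1/2x=2 ⇒ x=2/(-1/2)=-4.0000
Confirm numerically:
  x=-3.157: |R|=0.76443 <1
  x=-3.085: |R|=0.74171 <1
  x=-1.946: |R|=0.30912 <1
  x=-4.440: |R|=1.10427 >1
  x=-4.199: |R|=1.04854 >1
  x=-4.052: |R|=1.01292 >1
Stable set (-4.0000, 0).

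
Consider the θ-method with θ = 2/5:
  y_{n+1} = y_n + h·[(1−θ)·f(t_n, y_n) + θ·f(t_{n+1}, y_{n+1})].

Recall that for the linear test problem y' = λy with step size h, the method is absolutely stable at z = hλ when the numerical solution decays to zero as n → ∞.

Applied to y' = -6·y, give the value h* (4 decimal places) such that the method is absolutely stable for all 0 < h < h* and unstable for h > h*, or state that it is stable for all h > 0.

(-10.0000,0); λ=-6 ⇒ h* = (10)/6 = 1.6667.

On y'=λy, z=hλ:
  y_{n+1} = y_n + z·[3/5·y_n + 2/5·y_{n+1}] ⇒ (1 − 2/5z)y_{n+1} = (1 + 3/5z)y_n
  Hence R(z) = (1 + 3/5z)/(1 − 2/5z).

Need |R(x)|<1, x<0.
x=-1.44: |R|=0.0863
R=−1: 1+3/5x = −1+2/5x ⇒ -1/5x=2 ⇒ x=2/(-1/5)=-10.0000
Confirm numerically:
  x=-9.833: |R|=0.99323 <1
  x=-5.147: |R|=0.68269 <1
  x=-4.523: |R|=0.61007 <1
  x=-10.521: |R|=1.02001 >1
  x=-10.348: |R|=1.01354 >1
  x=-10.326: |R|=1.01271 >1
Stable set (-10.0000, 0).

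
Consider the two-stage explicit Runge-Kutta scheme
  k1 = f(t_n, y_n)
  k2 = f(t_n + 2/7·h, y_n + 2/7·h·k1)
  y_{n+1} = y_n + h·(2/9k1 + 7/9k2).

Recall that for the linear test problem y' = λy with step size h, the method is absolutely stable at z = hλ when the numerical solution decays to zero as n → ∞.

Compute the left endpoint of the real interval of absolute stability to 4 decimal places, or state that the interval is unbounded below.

With y'=λy (z=hλ):
  k1=λy_n ⇒ h·k1=z·y_n;  k2=λ(1+2/7z)y_n ⇒ h·k2=z(1+2/7z)y_n
  y_{n+1}/y_n = 1 + 2/9z + 7/9z(1+2/7z) = 1 + z + 2/9z²
  so R(z) = 1 + z + 2/9z².

Need |R(x)|<1, x<0.
x=-0.86: |R|=0.3044
R=1: x+2/9x²=0 ⇒ x=−9/2=-4.5000; min R=1−1/(4·2/9)=-0.1250>−1
Confirm numerically:
  x=-3.935: |R|=0.50594 <1
  x=-3.299: |R|=0.11953 <1
  x=-2.009: |R|=0.11209 <1
  x=-4.816: |R|=1.33819 >1
  x=-4.646: |R|=1.15074 >1
Interval (-4.5000, 0).

z* = -4.5000.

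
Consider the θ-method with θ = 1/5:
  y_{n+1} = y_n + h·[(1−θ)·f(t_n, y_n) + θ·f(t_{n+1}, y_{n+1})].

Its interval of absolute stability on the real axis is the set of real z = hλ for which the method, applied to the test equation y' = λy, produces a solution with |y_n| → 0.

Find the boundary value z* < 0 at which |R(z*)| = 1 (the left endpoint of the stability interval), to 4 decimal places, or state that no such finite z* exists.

On y'=λy, z=hλ:
  y_{n+1} = y_n + z·[4/5·y_n + 1/5·y_{n+1}] ⇒ (1 − 1/5z)y_{n+1} = (1 + 4/5z)y_n
  so R(z) = (1 + 4/5z)/(1 − 1/5z).

Boundary: |R(x)|=1, x<0.
x=-0.91: |R|=0.2301
R=−1: 1+4/5x = −1+1/5x ⇒ -3/5x=2 ⇒ x=2/(-3/5)=-3.3333
Confirm numerically:
  x=-3.124: |R|=0.92270 <1
  x=-2.576: |R|=0.70011 <1
  x=-2.574: |R|=0.69923 <1
  x=-1.948: |R|=0.40184 <1
  x=-3.690: |R|=1.12313 >1
  x=-3.621: |R|=1.10010 >1
  x=-3.526: |R|=1.06779 >1
So |R|<1 on (-3.3333, 0).

z* = -3.3333.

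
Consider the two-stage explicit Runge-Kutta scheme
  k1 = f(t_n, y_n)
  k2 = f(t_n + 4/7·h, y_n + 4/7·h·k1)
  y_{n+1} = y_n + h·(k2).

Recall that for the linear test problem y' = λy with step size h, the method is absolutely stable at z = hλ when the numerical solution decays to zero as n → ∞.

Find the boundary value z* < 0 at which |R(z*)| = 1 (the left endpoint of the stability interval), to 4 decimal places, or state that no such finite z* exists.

Test eqn y'=λy, z=hλ:
  k1=λy_n ⇒ h·k1=z·y_n;  k2=λ(1+4/7z)y_n ⇒ h·k2=z(1+4/7z)y_n
  y_{n+1}/y_n = 1 + z(1+4/7z) = 1 + z + 4/7z²
  ⇒ R(z) = 1 + z + 4/7z².

Find x<0 with |R(x)|<1.
x=-0.84: |R|=0.5632
R=1: x+4/7x²=0 ⇒ x=−7/4=-1.7500; min R=1−1/(4·4/7)=0.5625>−1
Confirm numerically:
  x=-1.499: |R|=0.78500 <1
  x=-1.212: |R|=0.62740 <1
  x=-1.191: |R|=0.61956 <1
  x=-2.156: |R|=1.50019 >1
  x=-2.006: |R|=1.29345 >1
  x=-1.861: |R|=1.11804 >1
Interval (-1.7500, 0).

z* = -1.7500.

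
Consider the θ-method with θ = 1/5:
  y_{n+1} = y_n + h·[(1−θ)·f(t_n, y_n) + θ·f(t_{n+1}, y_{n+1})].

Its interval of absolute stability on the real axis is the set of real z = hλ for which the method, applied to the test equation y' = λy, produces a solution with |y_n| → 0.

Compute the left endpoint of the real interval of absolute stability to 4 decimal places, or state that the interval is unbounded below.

Test eqn y'=λy, z=hλ:
  y_{n+1} = y_n + z·[4/5·y_n + 1/5·y_{n+1}] ⇒ (1 − 1/5z)y_{n+1} = (1 + 4/5z)y_n
  R(z) = (1 + 4/5z)/(1 − 1/5z).

Boundary: |R(x)|=1, x<0.
x=-0.43: |R|=0.6041
R=−1: 1+4/5x = −1+1/5x ⇒ -3/5x=2 ⇒ x=2/(-3/5)=-3.3333
Confirm numerically:
  x=-2.173: |R|=0.51471 <1
  x=-1.946: |R|=0.40081 <1
  x=-1.729: |R|=0.28474 <1
  x=-1.582: |R|=0.20176 <1
  x=-3.712: |R|=1.13039 >1
  x=-3.361: |R|=1.00993 >1
So |R|<1 on (-3.3333, 0).

z* = -3.3333.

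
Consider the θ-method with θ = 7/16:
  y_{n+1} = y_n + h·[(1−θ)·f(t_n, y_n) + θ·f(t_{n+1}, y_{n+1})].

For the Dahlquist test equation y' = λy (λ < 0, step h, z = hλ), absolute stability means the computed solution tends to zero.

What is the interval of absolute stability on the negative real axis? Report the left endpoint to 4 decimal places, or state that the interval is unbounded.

(-16.0000, 0).

With y'=λy (z=hλ):
  y_{n+1} = y_n + z·[9/16·y_n + 7/16·y_{n+1}] ⇒ (1 − 7/16z)y_{n+1} = (1 + 9/16z)y_n
  R(z) = (1 + 9/16z)/(1 − 7/16z).

Find x<0 with |R(x)|<1.
x=-0.42: |R|=0.6452
R=−1: 1+9/16x = −1+7/16x ⇒ -1/8x=2 ⇒ x=2/(-1/8)=-16.0000
Confirm numerically:
  x=-12.354: |R|=0.92884 <1
  x=-10.802: |R|=0.88652 <1
  x=-9.695: |R|=0.84964 <1
  x=-7.314: |R|=0.74148 <1
  x=-16.563: |R|=1.00853 >1
  x=-16.468: |R|=1.00713 >1
  x=-16.432: |R|=1.00659 >1
So |R|<1 on (-16.0000, 0).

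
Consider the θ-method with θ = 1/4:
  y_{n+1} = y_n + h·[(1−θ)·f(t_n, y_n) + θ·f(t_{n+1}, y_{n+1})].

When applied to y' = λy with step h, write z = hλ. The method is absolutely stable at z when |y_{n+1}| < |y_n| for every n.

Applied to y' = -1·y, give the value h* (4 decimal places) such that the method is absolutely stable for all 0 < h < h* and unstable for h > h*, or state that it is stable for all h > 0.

(-4.0000,0); λ=-1 ⇒ h* = (4)/1 = 4.0000.

On y'=λy, z=hλ:
  y_{n+1} = y_n + z·[3/4·y_n + 1/4·y_{n+1}] ⇒ (1 − 1/4z)y_{n+1} = (1 + 3/4z)y_n
  so R(z) = (1 + 3/4z)/(1 − 1/4z).

Need |R(x)|<1, x<0.
x=-0.88: |R|=0.2787
R=−1: 1+3/4x = −1+1/4x ⇒ -1/2x=2 ⇒ x=2/(-1/2)=-4.0000
Confirm numerically:
  x=-2.966: |R|=0.70313 <1
  x=-2.300: |R|=0.46032 <1
  x=-1.960: |R|=0.31544 <1
  x=-4.547: |R|=1.12800 >1
  x=-4.367: |R|=1.08773 >1
So |R|<1 on (-4.0000, 0).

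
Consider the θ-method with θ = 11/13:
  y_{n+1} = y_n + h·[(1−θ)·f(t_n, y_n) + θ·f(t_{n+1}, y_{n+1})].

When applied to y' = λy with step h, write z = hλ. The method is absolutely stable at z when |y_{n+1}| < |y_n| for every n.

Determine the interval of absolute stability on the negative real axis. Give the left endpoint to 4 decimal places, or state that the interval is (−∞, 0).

(−∞, 0) — no finite endpoint.

On y'=λy, z=hλ:
  y_{n+1} = y_n + z·[2/13·y_n + 11/13·y_{n+1}] ⇒ (1 − 11/13z)y_{n+1} = (1 + 2/13z)y_n
  Hence R(z) = (1 + 2/13z)/(1 − 11/13z).

Find x<0 with |R(x)|<1.
x=-0.51: |R|=0.6437
x=-2: |R|=0.2571
x=-10: |R|=0.0569
x=-100: |R|=0.1680
θ=11/13≥1/2 ⇒ |1+2/13x|<|1−11/13x| ∀x<0 ⇒ stable on all of ℝ⁻.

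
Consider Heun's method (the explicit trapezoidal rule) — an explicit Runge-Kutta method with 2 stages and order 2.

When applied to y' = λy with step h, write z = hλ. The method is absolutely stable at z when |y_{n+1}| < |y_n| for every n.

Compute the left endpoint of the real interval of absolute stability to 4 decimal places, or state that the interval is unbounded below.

On y'=λy, z=hλ:
  order 2, 2-stage ⇒ R(z)=1+z+z^2/2
  (e.g. R(-1.66)=0.71780, |R|=0.71780)

Need |R(x)|<1, x<0.
x=-1.66: |R|=0.7178
|R(-2.12)|=1.1272 |R(-1.8)|=0.8200 |R(-0.98)|=0.5002
Bisect:
  x_lo=-2.3852 |R|=1.4594  x_hi=-0.1758 |R|=0.8397
  mid=-1.28047 |R|=0.53933 →hi
  mid=-1.83283 |R|=0.84680 →hi
  mid=-2.10901 |R|=1.11495 →lo
  mid=-1.97092 |R|=0.97134 →hi
  mid=-2.03996 |R|=1.04076 →lo
  mid=-2.00544 |R|=1.00546 →lo
  mid=-1.98818 |R|=0.98825 →hi
  mid=-1.99681 |R|=0.99682 →hi
  mid=-2.00113 |R|=1.00113 →lo
  mid=-1.99897 |R|=0.99897 →hi
  ...
  [-2.00005,-1.99991] ⇒ x*=-2.0000
So |R|<1 on (-2.0000, 0).

left endpoint -2.0000.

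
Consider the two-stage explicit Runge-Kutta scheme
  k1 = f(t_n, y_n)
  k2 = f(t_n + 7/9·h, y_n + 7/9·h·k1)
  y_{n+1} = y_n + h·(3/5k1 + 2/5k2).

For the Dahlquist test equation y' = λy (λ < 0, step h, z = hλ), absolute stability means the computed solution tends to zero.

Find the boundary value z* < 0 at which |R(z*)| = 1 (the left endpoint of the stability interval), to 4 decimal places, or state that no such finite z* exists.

On y'=λy, z=hλ:
  k1=λy_n ⇒ h·k1=z·y_n;  k2=λ(1+7/9z)y_n ⇒ h·k2=z(1+7/9z)y_n
  y_{n+1}/y_n = 1 + 3/5z + 2/5z(1+7/9z) = 1 + z + 14/45z²
  Hence R(z) = 1 + z + 14/45z².

Boundary: |R(x)|=1, x<0.
x=-1.28: |R|=0.2297
R=1: x+14/45x²=0 ⇒ x=−45/14=-3.2143; min R=1−1/(4·14/45)=0.1964>−1
Confirm numerically:
  x=-3.167: |R|=0.95341 <1
  x=-2.538: |R|=0.46600 <1
  x=-2.483: |R|=0.43509 <1
  x=-3.590: |R|=1.41963 >1
  x=-3.494: |R|=1.30406 >1
Stable set (-3.2143, 0).

z* = -3.2143.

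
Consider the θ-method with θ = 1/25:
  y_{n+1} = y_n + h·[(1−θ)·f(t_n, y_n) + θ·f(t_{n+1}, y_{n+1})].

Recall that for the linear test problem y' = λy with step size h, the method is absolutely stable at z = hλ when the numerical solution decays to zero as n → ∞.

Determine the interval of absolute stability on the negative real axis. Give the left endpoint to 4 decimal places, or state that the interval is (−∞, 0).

On y'=λy, z=hλ:
  y_{n+1} = y_n + z·[24/25·y_n + 1/25·y_{n+1}] ⇒ (1 − 1/25z)y_{n+1} = (1 + 24/25z)y_n
  so R(z) = (1 + 24/25z)/(1 − 1/25z).

Boundary: |R(x)|=1, x<0.
x=-1.45: |R|=0.3705
R=−1: 1+24/25x = −1+1/25x ⇒ -23/25x=2 ⇒ x=2/(-23/25)=-2.1739
Confirm numerically:
  x=-1.681: |R|=0.57509 <1
  x=-1.596: |R|=0.50023 <1
  x=-1.407: |R|=0.33203 <1
  x=-2.680: |R|=1.42052 >1
  x=-2.310: |R|=1.11461 >1
Stable set (-2.1739, 0).

(-2.1739, 0).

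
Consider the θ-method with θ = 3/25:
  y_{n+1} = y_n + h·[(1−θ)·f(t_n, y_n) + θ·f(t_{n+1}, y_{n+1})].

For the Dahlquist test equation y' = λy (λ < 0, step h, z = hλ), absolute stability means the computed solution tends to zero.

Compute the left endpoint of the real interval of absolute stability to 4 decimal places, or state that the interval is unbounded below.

Test eqn y'=λy, z=hλ:
  y_{n+1} = y_n + z·[22/25·y_n + 3/25·y_{n+1}] ⇒ (1 − 3/25z)y_{n+1} = (1 + 22/25z)y_n
  ⇒ R(z) = (1 + 22/25z)/(1 − 3/25z).

Boundary: |R(x)|=1, x<0.
x=-0.61: |R|=0.4316
R=−1: 1+22/25x = −1+3/25x ⇒ -19/25x=2 ⇒ x=2/(-19/25)=-2.6316
Confirm numerically:
  x=-2.520: |R|=0.93489 <1
  x=-1.406: |R|=0.20303 <1
  x=-1.291: |R|=0.11783 <1
  x=-3.142: |R|=1.28171 >1
  x=-2.925: |R|=1.16506 >1
Interval (-2.6316, 0).

left endpoint -2.6316.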